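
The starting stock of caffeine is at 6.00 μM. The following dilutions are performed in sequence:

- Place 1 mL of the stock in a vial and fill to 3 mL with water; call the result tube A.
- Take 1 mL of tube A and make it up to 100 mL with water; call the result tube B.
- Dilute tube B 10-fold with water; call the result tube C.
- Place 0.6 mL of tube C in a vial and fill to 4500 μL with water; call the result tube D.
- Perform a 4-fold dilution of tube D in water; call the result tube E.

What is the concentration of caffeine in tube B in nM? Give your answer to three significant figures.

Step 1: 1 mL brought to 3 mL → factor 3/1 = 3
Step 2: 1 mL brought to 100 mL → factor 100/1 = 100
Dilution factor through tube B = 3 × 100 = 300
[tube B] = 6.00 μM / 300 = 0.02000 μM = 20.0 nM

20.0 nM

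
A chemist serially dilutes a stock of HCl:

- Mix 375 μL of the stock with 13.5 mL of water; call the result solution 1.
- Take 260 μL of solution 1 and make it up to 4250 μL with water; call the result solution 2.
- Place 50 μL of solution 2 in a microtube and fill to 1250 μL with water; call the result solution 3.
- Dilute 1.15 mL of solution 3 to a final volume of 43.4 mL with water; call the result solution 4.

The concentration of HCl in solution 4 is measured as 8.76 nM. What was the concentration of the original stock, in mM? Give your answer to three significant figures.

Step 1: 375 μL + 13.5 mL = 13875 μL total → factor 13875/375 = 37
Step 2: 260 μL brought to 4250 μL → factor 4250/260 = 16.346
Step 3: 50 μL brought to 1250 μL → factor 1250/50 = 25
Step 4: 1.15 mL brought to 43.4 mL → factor 43.4/1.15 = 37.739
Overall dilution factor = 37 × 16.346 × 25 × 37.739 = 5.7062 × 10^5
Stock = 8.76 nM × 5.7062 × 10^5 = 4.999 × 10^6 nM = 5.00 mM

5.00 mM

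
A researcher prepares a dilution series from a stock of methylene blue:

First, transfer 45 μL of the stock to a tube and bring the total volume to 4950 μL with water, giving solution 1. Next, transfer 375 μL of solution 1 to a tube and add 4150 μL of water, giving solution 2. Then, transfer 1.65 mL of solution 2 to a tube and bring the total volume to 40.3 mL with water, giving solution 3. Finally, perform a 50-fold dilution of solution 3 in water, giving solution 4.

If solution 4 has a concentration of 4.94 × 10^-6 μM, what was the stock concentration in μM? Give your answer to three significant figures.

8.01 μM

Step 1: 45 μL brought to 4950 μL → factor 4950/45 = 110
Step 2: 375 μL + 4150 μL = 4525 μL total → factor 4525/375 = 12.067
Step 3: 1.65 mL brought to 40.3 mL → factor 40.3/1.65 = 24.424
Step 4: 50-fold → factor 50
Overall dilution factor = 110 × 12.067 × 24.424 × 50 = 1.621 × 10^6
Stock = 4.94 × 10^-6 μM × 1.621 × 10^6 = 8.01 μM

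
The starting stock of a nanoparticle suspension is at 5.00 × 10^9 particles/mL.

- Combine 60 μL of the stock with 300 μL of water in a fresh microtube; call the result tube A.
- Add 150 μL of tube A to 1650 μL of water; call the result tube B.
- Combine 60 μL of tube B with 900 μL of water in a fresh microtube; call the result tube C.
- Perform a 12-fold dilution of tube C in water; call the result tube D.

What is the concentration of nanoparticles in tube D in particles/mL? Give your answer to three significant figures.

Step 1: 60 μL + 300 μL = 360 μL total → factor 360/60 = 6
Step 2: 150 μL + 1650 μL = 1800 μL total → factor 1800/150 = 12
Step 3: 60 μL + 900 μL = 960 μL total → factor 960/60 = 16
Step 4: 12-fold → factor 12
Overall dilution factor = 6 × 12 × 16 × 12 = 13824
Final = 5.00 × 10^9 particles/mL / 13824 = 3.62 × 10^5 particles/mL

3.62 × 10^5 particles/mL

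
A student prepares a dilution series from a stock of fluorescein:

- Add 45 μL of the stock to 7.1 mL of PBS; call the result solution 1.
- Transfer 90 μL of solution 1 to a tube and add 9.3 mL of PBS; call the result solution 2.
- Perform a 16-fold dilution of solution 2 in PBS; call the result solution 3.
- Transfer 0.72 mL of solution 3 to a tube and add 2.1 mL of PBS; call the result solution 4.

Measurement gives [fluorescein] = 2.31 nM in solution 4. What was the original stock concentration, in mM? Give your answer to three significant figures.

2.40 mM

Step 1: 45 μL + 7.1 mL = 7145 μL total → factor 7145/45 = 158.78
Step 2: 90 μL + 9.3 mL = 9390 μL total → factor 9390/90 = 104.33
Step 3: 16-fold → factor 16
Step 4: 0.72 mL + 2.1 mL = 2.82 mL total → factor 2.82/0.72 = 3.9167
Overall dilution factor = 158.78 × 104.33 × 16 × 3.9167 = 1.0381 × 10^6
Stock = 2.31 nM × 1.0381 × 10^6 = 2.398 × 10^6 nM = 2.40 mM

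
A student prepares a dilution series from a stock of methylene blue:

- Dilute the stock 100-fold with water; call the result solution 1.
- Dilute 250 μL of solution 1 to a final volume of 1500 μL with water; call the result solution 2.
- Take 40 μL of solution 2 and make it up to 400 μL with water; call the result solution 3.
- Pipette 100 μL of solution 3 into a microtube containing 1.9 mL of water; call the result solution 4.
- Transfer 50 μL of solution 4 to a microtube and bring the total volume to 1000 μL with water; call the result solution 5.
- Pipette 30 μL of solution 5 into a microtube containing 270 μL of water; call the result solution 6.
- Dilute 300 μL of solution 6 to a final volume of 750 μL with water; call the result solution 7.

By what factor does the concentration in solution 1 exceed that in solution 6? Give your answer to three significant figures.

Step 1: 100-fold → factor 100
Step 2: 250 μL brought to 1500 μL → factor 1500/250 = 6
Step 3: 40 μL brought to 400 μL → factor 400/40 = 10
Step 4: 100 μL + 1.9 mL = 2000 μL total → factor 2000/100 = 20
Step 5: 50 μL brought to 1000 μL → factor 1000/50 = 20
Step 6: 30 μL + 270 μL = 300 μL total → factor 300/30 = 10
Dilution factor to solution 1 = 100; to solution 6 = 2.4 × 10^7
[solution 1]/[solution 6] = (factor to solution 6)/(factor to solution 1) = 2.4 × 10^7/100 = 2.40 × 10^5

2.40 × 10^5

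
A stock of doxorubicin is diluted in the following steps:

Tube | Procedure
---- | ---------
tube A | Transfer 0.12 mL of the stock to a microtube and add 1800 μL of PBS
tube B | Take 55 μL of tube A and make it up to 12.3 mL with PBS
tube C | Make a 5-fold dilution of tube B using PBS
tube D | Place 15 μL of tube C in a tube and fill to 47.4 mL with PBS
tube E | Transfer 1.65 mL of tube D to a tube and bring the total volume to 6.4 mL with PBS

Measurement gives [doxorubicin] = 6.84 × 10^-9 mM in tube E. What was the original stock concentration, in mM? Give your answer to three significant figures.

1.50 mM

Step 1: 0.12 mL + 1800 μL = 1.92 mL total → factor 1.92/0.12 = 16
Step 2: 55 μL brought to 12.3 mL → factor 12300/55 = 223.64
Step 3: 5-fold → factor 5
Step 4: 15 μL brought to 47.4 mL → factor 47400/15 = 3160
Step 5: 1.65 mL brought to 6.4 mL → factor 6.4/1.65 = 3.8788
Overall dilution factor = 16 × 223.64 × 5 × 3160 × 3.8788 = 2.1929 × 10^8
Stock = 6.84 × 10^-9 mM × 2.1929 × 10^8 = 1.50 mM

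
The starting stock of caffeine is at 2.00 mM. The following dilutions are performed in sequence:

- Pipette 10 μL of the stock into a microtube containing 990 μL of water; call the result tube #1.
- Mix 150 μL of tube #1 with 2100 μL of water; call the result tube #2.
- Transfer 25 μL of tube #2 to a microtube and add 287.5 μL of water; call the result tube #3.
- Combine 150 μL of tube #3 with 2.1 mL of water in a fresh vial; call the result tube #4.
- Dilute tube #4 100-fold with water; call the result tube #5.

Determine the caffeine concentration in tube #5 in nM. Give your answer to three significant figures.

0.0711 nM

Step 1: 10 μL + 990 μL = 1000 μL total → factor 1000/10 = 100
Step 2: 150 μL + 2100 μL = 2250 μL total → factor 2250/150 = 15
Step 3: 25 μL + 287.5 μL = 312.5 μL total → factor 312.5/25 = 12.5
Step 4: 150 μL + 2.1 mL = 2250 μL total → factor 2250/150 = 15
Step 5: 100-fold → factor 100
Overall dilution factor = 100 × 15 × 12.5 × 15 × 100 = 2.8125 × 10^7
Final = 2.00 mM / 2.8125 × 10^7 = 7.111 × 10^-8 mM = 0.0711 nM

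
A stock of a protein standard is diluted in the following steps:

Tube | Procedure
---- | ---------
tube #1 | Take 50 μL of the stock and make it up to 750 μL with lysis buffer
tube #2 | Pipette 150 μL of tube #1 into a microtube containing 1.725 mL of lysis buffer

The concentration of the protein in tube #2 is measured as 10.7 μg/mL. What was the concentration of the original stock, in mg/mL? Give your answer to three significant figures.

Step 1: 50 μL brought to 750 μL → factor 750/50 = 15
Step 2: 150 μL + 1.725 mL = 1875 μL total → factor 1875/150 = 12.5
Overall dilution factor = 15 × 12.5 = 187.5
Stock = 10.7 μg/mL × 187.5 = 2006 μg/mL = 2.01 mg/mL

2.01 mg/mL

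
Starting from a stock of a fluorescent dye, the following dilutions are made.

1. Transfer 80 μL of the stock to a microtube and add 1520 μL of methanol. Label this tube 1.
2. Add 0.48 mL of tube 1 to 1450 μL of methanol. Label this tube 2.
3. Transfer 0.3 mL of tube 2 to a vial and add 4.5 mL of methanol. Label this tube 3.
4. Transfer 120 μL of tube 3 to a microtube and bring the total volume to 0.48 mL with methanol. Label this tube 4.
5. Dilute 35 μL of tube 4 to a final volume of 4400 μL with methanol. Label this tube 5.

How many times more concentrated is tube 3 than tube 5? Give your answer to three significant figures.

503

Step 1: 80 μL + 1520 μL = 1600 μL total → factor 1600/80 = 20
Step 2: 0.48 mL + 1450 μL = 1.93 mL total → factor 1.93/0.48 = 4.0208
Step 3: 0.3 mL + 4.5 mL = 4.8 mL total → factor 4.8/0.3 = 16
Step 4: 120 μL brought to 0.48 mL → factor 480/120 = 4
Step 5: 35 μL brought to 4400 μL → factor 4400/35 = 125.71
Dilution factor to tube 3 = 1286.7; to tube 5 = 6.4701 × 10^5
[tube 3]/[tube 5] = (factor to tube 5)/(factor to tube 3) = 6.4701 × 10^5/1286.7 = 503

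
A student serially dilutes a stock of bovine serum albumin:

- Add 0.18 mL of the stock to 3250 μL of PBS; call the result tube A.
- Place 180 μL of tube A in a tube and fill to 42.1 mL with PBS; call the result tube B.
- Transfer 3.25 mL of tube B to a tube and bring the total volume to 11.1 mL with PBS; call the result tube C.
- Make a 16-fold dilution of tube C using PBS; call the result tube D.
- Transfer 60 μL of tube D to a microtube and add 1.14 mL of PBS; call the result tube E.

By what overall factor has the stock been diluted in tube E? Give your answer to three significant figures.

Step 1: 0.18 mL + 3250 μL = 3.43 mL total → factor 3.43/0.18 = 19.056
Step 2: 180 μL brought to 42.1 mL → factor 42100/180 = 233.89
Step 3: 3.25 mL brought to 11.1 mL → factor 11.1/3.25 = 3.4154
Step 4: 16-fold → factor 16
Step 5: 60 μL + 1.14 mL = 1200 μL total → factor 1200/60 = 20
Overall dilution factor = 19.056 × 233.89 × 3.4154 × 16 × 20 = 4.871 × 10^6

4.87 × 10^6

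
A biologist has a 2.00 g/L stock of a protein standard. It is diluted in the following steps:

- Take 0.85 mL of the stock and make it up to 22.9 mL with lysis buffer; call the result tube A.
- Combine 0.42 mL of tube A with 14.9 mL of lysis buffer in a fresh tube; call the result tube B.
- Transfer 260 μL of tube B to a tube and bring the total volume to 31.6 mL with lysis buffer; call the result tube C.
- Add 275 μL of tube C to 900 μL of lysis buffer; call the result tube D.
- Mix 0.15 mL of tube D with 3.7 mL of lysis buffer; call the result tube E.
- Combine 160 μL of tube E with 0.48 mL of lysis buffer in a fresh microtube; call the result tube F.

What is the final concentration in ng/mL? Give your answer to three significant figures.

Step 1: 0.85 mL brought to 22.9 mL → factor 22.9/0.85 = 26.941
Step 2: 0.42 mL + 14.9 mL = 15.32 mL total → factor 15.32/0.42 = 36.476
Step 3: 260 μL brought to 31.6 mL → factor 31600/260 = 121.54
Step 4: 275 μL + 900 μL = 1175 μL total → factor 1175/275 = 4.2727
Step 5: 0.15 mL + 3.7 mL = 3.85 mL total → factor 3.85/0.15 = 25.667
Step 6: 160 μL + 0.48 mL = 640 μL total → factor 640/160 = 4
Overall dilution factor = 26.941 × 36.476 × 121.54 × 4.2727 × 25.667 × 4 = 5.2393 × 10^7
Final = 2.00 g/L / 5.2393 × 10^7 = 3.817 × 10^-8 g/L = 0.0382 ng/mL

0.0382 ng/mL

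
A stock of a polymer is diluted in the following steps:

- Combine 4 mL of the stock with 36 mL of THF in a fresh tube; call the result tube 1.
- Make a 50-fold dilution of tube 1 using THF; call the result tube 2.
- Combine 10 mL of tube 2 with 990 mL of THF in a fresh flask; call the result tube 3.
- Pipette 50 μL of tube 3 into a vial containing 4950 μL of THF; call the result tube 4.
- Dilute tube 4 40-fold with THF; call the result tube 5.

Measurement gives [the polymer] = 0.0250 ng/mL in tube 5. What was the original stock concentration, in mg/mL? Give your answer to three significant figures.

Step 1: 4 mL + 36 mL = 40 mL total → factor 40/4 = 10
Step 2: 50-fold → factor 50
Step 3: 10 mL + 990 mL = 1000 mL total → factor 1000/10 = 100
Step 4: 50 μL + 4950 μL = 5000 μL total → factor 5000/50 = 100
Step 5: 40-fold → factor 40
Overall dilution factor = 10 × 50 × 100 × 100 × 40 = 2 × 10^8
Stock = 0.0250 ng/mL × 2 × 10^8 = 5.000 × 10^6 ng/mL = 5.00 mg/mL

5.00 mg/mL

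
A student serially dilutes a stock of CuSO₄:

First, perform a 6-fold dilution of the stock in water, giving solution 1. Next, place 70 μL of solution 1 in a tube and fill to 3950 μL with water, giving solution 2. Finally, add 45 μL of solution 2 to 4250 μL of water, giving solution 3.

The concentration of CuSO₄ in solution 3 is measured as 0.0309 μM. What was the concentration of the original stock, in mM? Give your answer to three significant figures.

0.999 mM

Step 1: 6-fold → factor 6
Step 2: 70 μL brought to 3950 μL → factor 3950/70 = 56.429
Step 3: 45 μL + 4250 μL = 4295 μL total → factor 4295/45 = 95.444
Overall dilution factor = 6 × 56.429 × 95.444 = 32315
Stock = 0.0309 μM × 32315 = 998.5 μM = 0.999 mM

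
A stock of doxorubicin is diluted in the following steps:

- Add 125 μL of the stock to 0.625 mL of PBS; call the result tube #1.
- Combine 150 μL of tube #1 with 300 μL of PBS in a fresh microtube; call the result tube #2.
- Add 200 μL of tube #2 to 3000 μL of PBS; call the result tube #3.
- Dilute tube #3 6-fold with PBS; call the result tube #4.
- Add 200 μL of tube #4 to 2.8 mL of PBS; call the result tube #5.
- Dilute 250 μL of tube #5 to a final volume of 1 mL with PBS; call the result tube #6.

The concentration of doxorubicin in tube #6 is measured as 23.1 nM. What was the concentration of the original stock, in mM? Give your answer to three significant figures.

2.40 mM

Step 1: 125 μL + 0.625 mL = 750 μL total → factor 750/125 = 6
Step 2: 150 μL + 300 μL = 450 μL total → factor 450/150 = 3
Step 3: 200 μL + 3000 μL = 3200 μL total → factor 3200/200 = 16
Step 4: 6-fold → factor 6
Step 5: 200 μL + 2.8 mL = 3000 μL total → factor 3000/200 = 15
Step 6: 250 μL brought to 1 mL → factor 1000/250 = 4
Overall dilution factor = 6 × 3 × 16 × 6 × 15 × 4 = 1.0368 × 10^5
Stock = 23.1 nM × 1.0368 × 10^5 = 2.395 × 10^6 nM = 2.40 mM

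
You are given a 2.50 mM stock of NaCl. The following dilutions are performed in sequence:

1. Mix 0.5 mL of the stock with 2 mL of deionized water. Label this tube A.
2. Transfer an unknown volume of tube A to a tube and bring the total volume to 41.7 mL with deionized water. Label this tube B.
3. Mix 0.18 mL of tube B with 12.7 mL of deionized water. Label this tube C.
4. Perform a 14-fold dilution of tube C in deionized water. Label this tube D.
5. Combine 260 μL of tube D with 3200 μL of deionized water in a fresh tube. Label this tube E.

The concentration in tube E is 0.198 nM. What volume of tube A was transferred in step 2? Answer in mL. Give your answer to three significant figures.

Step 1: 0.5 mL + 2 mL = 2.5 mL total → factor 2.5/0.5 = 5
Step 2: v brought to 41.7 mL → factor = 41.7 mL/v
Step 3: 0.18 mL + 12.7 mL = 12.88 mL total → factor 12.88/0.18 = 71.556
Step 4: 14-fold → factor 14
Step 5: 260 μL + 3200 μL = 3460 μL total → factor 3460/260 = 13.308
Product of known-step factors = 66657
Overall factor = 2.50 mM / (0.198 nM) = 1.2626 × 10^7
Step-2 factor = 1.2626 × 10^7 / 66657 = 189.42
v = 41.7 mL / 189.42 = 0.220 mL

0.220 mL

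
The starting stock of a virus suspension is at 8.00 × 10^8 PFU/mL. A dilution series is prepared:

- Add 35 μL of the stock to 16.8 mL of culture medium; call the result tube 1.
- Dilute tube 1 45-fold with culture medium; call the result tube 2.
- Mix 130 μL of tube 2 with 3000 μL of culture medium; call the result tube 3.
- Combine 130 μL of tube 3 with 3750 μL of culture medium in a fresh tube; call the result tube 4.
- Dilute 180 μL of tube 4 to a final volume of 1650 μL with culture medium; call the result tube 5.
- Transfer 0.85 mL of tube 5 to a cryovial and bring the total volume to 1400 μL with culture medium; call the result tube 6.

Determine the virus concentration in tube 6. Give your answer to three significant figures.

3.41 PFU/mL

Step 1: 35 μL + 16.8 mL = 16835 μL total → factor 16835/35 = 481
Step 2: 45-fold → factor 45
Step 3: 130 μL + 3000 μL = 3130 μL total → factor 3130/130 = 24.077
Step 4: 130 μL + 3750 μL = 3880 μL total → factor 3880/130 = 29.846
Step 5: 180 μL brought to 1650 μL → factor 1650/180 = 9.1667
Step 6: 0.85 mL brought to 1400 μL → factor 1.4/0.85 = 1.6471
Overall dilution factor = 481 × 45 × 24.077 × 29.846 × 9.1667 × 1.6471 = 2.3484 × 10^8
Final = 8.00 × 10^8 PFU/mL / 2.3484 × 10^8 = 3.41 PFU/mL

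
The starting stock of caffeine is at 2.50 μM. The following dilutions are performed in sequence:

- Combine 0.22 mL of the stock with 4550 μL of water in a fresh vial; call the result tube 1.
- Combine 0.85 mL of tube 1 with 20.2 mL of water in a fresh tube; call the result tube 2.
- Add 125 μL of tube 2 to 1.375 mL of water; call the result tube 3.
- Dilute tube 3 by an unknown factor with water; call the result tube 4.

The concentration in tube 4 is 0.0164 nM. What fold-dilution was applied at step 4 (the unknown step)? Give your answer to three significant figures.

23.7-fold

Step 1: 0.22 mL + 4550 μL = 4.77 mL total → factor 4.77/0.22 = 21.682
Step 2: 0.85 mL + 20.2 mL = 21.05 mL total → factor 21.05/0.85 = 24.765
Step 3: 125 μL + 1.375 mL = 1500 μL total → factor 1500/125 = 12
Step 4: unknown factor x
Product of known-step factors = 6443.3
Overall factor = 2.50 μM / (0.0164 nM) = 1.5244 × 10^5
x = 1.5244 × 10^5 / 6443.3 = 23.7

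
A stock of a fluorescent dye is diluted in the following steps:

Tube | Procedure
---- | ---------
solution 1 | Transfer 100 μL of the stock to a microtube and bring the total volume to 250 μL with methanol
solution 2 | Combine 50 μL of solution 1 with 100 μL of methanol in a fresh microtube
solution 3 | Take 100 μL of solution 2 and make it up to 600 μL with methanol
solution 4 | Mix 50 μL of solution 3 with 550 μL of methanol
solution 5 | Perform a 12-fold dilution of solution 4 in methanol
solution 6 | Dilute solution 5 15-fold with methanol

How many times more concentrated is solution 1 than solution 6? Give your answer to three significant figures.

3.89 × 10^4

Step 1: 100 μL brought to 250 μL → factor 250/100 = 2.5
Step 2: 50 μL + 100 μL = 150 μL total → factor 150/50 = 3
Step 3: 100 μL brought to 600 μL → factor 600/100 = 6
Step 4: 50 μL + 550 μL = 600 μL total → factor 600/50 = 12
Step 5: 12-fold → factor 12
Step 6: 15-fold → factor 15
Dilution factor to solution 1 = 2.5; to solution 6 = 97200
[solution 1]/[solution 6] = (factor to solution 6)/(factor to solution 1) = 97200/2.5 = 3.89 × 10^4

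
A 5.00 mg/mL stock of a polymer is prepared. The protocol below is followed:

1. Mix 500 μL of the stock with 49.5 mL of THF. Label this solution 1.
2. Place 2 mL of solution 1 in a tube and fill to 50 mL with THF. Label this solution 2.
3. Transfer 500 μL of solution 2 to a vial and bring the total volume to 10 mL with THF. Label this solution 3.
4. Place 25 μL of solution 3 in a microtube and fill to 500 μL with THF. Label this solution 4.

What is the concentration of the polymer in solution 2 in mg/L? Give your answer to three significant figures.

Step 1: 500 μL + 49.5 mL = 50000 μL total → factor 50000/500 = 100
Step 2: 2 mL brought to 50 mL → factor 50/2 = 25
Dilution factor through solution 2 = 100 × 25 = 2500
[solution 2] = 5.00 mg/mL / 2500 = 0.002000 mg/mL = 2.00 mg/L

2.00 mg/L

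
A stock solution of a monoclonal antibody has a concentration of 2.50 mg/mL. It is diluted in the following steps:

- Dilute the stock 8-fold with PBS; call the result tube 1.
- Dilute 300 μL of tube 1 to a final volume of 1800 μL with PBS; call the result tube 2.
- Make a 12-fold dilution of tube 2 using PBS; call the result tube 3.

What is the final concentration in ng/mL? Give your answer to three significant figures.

Step 1: 8-fold → factor 8
Step 2: 300 μL brought to 1800 μL → factor 1800/300 = 6
Step 3: 12-fold → factor 12
Overall dilution factor = 8 × 6 × 12 = 576
Final = 2.50 mg/mL / 576 = 0.004340 mg/mL = 4.34 × 10^3 ng/mL

4.34 × 10^3 ng/mL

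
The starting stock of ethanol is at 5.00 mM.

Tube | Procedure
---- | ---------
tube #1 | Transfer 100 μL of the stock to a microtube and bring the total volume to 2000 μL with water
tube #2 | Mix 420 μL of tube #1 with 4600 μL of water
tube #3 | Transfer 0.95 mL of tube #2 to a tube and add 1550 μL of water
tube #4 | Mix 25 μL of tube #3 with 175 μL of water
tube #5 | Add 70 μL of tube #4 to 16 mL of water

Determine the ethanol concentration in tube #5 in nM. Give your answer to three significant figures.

Step 1: 100 μL brought to 2000 μL → factor 2000/100 = 20
Step 2: 420 μL + 4600 μL = 5020 μL total → factor 5020/420 = 11.952
Step 3: 0.95 mL + 1550 μL = 2.5 mL total → factor 2.5/0.95 = 2.6316
Step 4: 25 μL + 175 μL = 200 μL total → factor 200/25 = 8
Step 5: 70 μL + 16 mL = 16070 μL total → factor 16070/70 = 229.57
Overall dilution factor = 20 × 11.952 × 2.6316 × 8 × 229.57 = 1.1553 × 10^6
Final = 5.00 mM / 1.1553 × 10^6 = 4.328 × 10^-6 mM = 4.33 nM

4.33 nM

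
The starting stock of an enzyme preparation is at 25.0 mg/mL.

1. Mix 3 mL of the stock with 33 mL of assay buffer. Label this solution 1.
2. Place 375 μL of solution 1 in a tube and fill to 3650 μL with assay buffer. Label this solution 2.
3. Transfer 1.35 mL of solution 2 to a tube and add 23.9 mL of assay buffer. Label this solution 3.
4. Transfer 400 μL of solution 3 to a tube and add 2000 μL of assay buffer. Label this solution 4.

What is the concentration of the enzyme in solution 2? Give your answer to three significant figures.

0.214 mg/mL

Step 1: 3 mL + 33 mL = 36 mL total → factor 36/3 = 12
Step 2: 375 μL brought to 3650 μL → factor 3650/375 = 9.7333
Dilution factor through solution 2 = 12 × 9.7333 = 116.8
[solution 2] = 25.0 mg/mL / 116.8 = 0.214 mg/mL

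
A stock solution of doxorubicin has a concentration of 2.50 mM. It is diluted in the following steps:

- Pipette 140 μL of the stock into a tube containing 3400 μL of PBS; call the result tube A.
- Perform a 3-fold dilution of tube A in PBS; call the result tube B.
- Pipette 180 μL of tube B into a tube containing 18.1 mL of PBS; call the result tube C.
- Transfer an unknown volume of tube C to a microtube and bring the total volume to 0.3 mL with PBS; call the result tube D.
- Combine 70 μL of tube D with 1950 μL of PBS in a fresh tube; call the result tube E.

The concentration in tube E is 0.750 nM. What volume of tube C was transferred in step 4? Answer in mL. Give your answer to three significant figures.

0.0200 mL

Step 1: 140 μL + 3400 μL = 3540 μL total → factor 3540/140 = 25.286
Step 2: 3-fold → factor 3
Step 3: 180 μL + 18.1 mL = 18280 μL total → factor 18280/180 = 101.56
Step 4: v brought to 0.3 mL → factor = 0.3 mL/v
Step 5: 70 μL + 1950 μL = 2020 μL total → factor 2020/70 = 28.857
Product of known-step factors = 2.2231 × 10^5
Overall factor = 2.50 mM / (0.750 nM) = 3.3333 × 10^6
Step-4 factor = 3.3333 × 10^6 / 2.2231 × 10^5 = 14.994
v = 0.3 mL / 14.994 = 0.0200 mL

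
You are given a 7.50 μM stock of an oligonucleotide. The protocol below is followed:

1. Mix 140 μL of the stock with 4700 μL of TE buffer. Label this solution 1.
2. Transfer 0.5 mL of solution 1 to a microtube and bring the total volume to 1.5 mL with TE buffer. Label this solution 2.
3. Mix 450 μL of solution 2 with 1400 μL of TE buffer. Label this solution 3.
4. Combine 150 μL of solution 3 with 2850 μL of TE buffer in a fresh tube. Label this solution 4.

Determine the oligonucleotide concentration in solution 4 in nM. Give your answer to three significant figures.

Step 1: 140 μL + 4700 μL = 4840 μL total → factor 4840/140 = 34.571
Step 2: 0.5 mL brought to 1.5 mL → factor 1.5/0.5 = 3
Step 3: 450 μL + 1400 μL = 1850 μL total → factor 1850/450 = 4.1111
Step 4: 150 μL + 2850 μL = 3000 μL total → factor 3000/150 = 20
Overall dilution factor = 34.571 × 3 × 4.1111 × 20 = 8527.6
Final = 7.50 μM / 8527.6 = 0.0008795 μM = 0.879 nM

0.879 nM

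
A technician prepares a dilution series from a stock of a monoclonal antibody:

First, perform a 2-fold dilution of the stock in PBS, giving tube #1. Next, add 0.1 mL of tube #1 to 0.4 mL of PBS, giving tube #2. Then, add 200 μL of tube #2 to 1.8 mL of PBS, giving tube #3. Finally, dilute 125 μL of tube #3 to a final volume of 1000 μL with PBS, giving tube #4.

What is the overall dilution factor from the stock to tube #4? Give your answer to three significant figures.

Step 1: 2-fold → factor 2
Step 2: 0.1 mL + 0.4 mL = 0.5 mL total → factor 0.5/0.1 = 5
Step 3: 200 μL + 1.8 mL = 2000 μL total → factor 2000/200 = 10
Step 4: 125 μL brought to 1000 μL → factor 1000/125 = 8
Overall dilution factor = 2 × 5 × 10 × 8 = 800

800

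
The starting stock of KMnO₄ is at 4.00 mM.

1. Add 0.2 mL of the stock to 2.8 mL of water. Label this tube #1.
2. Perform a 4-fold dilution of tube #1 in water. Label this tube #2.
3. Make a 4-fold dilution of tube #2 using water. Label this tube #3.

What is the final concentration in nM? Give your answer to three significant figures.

1.67 × 10^4 nM

Step 1: 0.2 mL + 2.8 mL = 3 mL total → factor 3/0.2 = 15
Step 2: 4-fold → factor 4
Step 3: 4-fold → factor 4
Overall dilution factor = 15 × 4 × 4 = 240
Final = 4.00 mM / 240 = 0.01667 mM = 1.67 × 10^4 nM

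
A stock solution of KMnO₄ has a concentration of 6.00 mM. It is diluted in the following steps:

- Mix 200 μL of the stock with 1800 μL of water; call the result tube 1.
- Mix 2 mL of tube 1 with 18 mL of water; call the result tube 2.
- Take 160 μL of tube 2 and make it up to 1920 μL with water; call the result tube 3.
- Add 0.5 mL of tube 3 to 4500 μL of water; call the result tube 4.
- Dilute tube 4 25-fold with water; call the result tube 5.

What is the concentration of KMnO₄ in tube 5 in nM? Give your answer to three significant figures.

20.0 nM

Step 1: 200 μL + 1800 μL = 2000 μL total → factor 2000/200 = 10
Step 2: 2 mL + 18 mL = 20 mL total → factor 20/2 = 10
Step 3: 160 μL brought to 1920 μL → factor 1920/160 = 12
Step 4: 0.5 mL + 4500 μL = 5 mL total → factor 5/0.5 = 10
Step 5: 25-fold → factor 25
Overall dilution factor = 10 × 10 × 12 × 10 × 25 = 3 × 10^5
Final = 6.00 mM / 3 × 10^5 = 2.000 × 10^-5 mM = 20.0 nM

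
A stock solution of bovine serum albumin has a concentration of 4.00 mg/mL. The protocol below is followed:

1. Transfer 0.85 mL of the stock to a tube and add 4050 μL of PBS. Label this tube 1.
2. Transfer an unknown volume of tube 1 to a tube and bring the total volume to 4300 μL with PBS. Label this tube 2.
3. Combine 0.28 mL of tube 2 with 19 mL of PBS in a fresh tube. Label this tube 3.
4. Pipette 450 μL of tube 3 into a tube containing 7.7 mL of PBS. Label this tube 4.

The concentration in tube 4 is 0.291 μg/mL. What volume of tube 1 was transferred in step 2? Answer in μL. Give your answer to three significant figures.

2.25 × 10^3 μL

Step 1: 0.85 mL + 4050 μL = 4.9 mL total → factor 4.9/0.85 = 5.7647
Step 2: v brought to 4300 μL → factor = 4300 μL/v
Step 3: 0.28 mL + 19 mL = 19.28 mL total → factor 19.28/0.28 = 68.857
Step 4: 450 μL + 7.7 mL = 8150 μL total → factor 8150/450 = 18.111
Product of known-step factors = 7189
Overall factor = 4.00 mg/mL / (0.291 μg/mL) = 13746
Step-2 factor = 13746 / 7189 = 1.912
v = 4300 μL / 1.912 = 2.25 × 10^3 μL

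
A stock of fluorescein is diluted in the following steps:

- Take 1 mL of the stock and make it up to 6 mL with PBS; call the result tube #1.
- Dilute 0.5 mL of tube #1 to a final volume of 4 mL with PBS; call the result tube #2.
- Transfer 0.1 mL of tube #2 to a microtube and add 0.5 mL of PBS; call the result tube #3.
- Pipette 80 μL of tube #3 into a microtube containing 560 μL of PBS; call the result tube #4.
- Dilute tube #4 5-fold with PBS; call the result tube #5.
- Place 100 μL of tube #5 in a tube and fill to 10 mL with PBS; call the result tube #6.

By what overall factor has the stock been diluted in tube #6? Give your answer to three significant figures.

1.15 × 10^6

Step 1: 1 mL brought to 6 mL → factor 6/1 = 6
Step 2: 0.5 mL brought to 4 mL → factor 4/0.5 = 8
Step 3: 0.1 mL + 0.5 mL = 0.6 mL total → factor 0.6/0.1 = 6
Step 4: 80 μL + 560 μL = 640 μL total → factor 640/80 = 8
Step 5: 5-fold → factor 5
Step 6: 100 μL brought to 10 mL → factor 10000/100 = 100
Overall dilution factor = 6 × 8 × 6 × 8 × 5 × 100 = 1.152 × 10^6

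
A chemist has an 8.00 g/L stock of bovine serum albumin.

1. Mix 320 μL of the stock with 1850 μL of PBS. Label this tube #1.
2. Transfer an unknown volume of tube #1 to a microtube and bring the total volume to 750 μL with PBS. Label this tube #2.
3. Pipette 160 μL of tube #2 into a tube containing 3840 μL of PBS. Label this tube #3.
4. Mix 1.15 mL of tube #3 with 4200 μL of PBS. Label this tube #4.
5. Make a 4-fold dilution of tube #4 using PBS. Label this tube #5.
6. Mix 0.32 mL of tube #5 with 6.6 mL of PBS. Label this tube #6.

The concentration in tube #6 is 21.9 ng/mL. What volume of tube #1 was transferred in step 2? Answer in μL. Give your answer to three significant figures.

Step 1: 320 μL + 1850 μL = 2170 μL total → factor 2170/320 = 6.7812
Step 2: v brought to 750 μL → factor = 750 μL/v
Step 3: 160 μL + 3840 μL = 4000 μL total → factor 4000/160 = 25
Step 4: 1.15 mL + 4200 μL = 5.35 mL total → factor 5.35/1.15 = 4.6522
Step 5: 4-fold → factor 4
Step 6: 0.32 mL + 6.6 mL = 6.92 mL total → factor 6.92/0.32 = 21.625
Product of known-step factors = 68222
Overall factor = 8.00 g/L / (21.9 ng/mL) = 3.653 × 10^5
Step-2 factor = 3.653 × 10^5 / 68222 = 5.3546
v = 750 μL / 5.3546 = 140 μL

140 μL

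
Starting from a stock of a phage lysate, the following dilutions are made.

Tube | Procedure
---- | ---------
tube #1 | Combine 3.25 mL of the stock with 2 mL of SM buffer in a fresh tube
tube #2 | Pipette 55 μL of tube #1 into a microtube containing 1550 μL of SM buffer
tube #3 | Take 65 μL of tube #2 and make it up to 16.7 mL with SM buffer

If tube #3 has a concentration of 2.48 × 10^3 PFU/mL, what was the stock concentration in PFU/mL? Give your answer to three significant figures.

3.00 × 10^7 PFU/mL

Step 1: 3.25 mL + 2 mL = 5.25 mL total → factor 5.25/3.25 = 1.6154
Step 2: 55 μL + 1550 μL = 1605 μL total → factor 1605/55 = 29.182
Step 3: 65 μL brought to 16.7 mL → factor 16700/65 = 256.92
Overall dilution factor = 1.6154 × 29.182 × 256.92 = 12111
Stock = 2.48 × 10^3 PFU/mL × 12111 = 3.00 × 10^7 PFU/mL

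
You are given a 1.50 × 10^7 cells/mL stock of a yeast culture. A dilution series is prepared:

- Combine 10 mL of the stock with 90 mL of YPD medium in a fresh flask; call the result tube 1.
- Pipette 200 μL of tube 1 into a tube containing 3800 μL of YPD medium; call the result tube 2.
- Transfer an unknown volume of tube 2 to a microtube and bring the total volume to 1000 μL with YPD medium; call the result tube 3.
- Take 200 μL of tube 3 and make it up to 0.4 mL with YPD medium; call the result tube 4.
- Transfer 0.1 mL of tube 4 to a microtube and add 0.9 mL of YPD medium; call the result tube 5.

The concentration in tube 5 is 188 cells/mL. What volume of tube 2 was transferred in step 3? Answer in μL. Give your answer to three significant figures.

50.1 μL

Step 1: 10 mL + 90 mL = 100 mL total → factor 100/10 = 10
Step 2: 200 μL + 3800 μL = 4000 μL total → factor 4000/200 = 20
Step 3: v brought to 1000 μL → factor = 1000 μL/v
Step 4: 200 μL brought to 0.4 mL → factor 400/200 = 2
Step 5: 0.1 mL + 0.9 mL = 1 mL total → factor 1/0.1 = 10
Product of known-step factors = 4000
Overall factor = 1.50 × 10^7 cells/mL / (188 cells/mL) = 79787
Step-3 factor = 79787 / 4000 = 19.947
v = 1000 μL / 19.947 = 50.1 μL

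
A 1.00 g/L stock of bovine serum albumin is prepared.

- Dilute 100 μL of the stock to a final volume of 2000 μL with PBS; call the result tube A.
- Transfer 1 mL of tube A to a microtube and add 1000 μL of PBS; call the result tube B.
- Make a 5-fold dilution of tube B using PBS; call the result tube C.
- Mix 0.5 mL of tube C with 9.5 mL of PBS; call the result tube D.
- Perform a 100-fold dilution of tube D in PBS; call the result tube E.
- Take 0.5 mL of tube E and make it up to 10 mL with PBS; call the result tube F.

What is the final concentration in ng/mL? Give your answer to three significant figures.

Step 1: 100 μL brought to 2000 μL → factor 2000/100 = 20
Step 2: 1 mL + 1000 μL = 2 mL total → factor 2/1 = 2
Step 3: 5-fold → factor 5
Step 4: 0.5 mL + 9.5 mL = 10 mL total → factor 10/0.5 = 20
Step 5: 100-fold → factor 100
Step 6: 0.5 mL brought to 10 mL → factor 10/0.5 = 20
Overall dilution factor = 20 × 2 × 5 × 20 × 100 × 20 = 8 × 10^6
Final = 1.00 g/L / 8 × 10^6 = 1.250 × 10^-7 g/L = 0.125 ng/mL

0.125 ng/mL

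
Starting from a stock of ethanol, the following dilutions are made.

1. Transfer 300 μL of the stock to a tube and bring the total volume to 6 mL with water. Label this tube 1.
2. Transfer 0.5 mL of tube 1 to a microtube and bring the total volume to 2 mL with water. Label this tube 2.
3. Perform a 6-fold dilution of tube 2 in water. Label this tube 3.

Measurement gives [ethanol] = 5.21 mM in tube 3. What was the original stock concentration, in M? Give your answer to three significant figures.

Step 1: 300 μL brought to 6 mL → factor 6000/300 = 20
Step 2: 0.5 mL brought to 2 mL → factor 2/0.5 = 4
Step 3: 6-fold → factor 6
Overall dilution factor = 20 × 4 × 6 = 480
Stock = 5.21 mM × 480 = 2501 mM = 2.50 M

2.50 M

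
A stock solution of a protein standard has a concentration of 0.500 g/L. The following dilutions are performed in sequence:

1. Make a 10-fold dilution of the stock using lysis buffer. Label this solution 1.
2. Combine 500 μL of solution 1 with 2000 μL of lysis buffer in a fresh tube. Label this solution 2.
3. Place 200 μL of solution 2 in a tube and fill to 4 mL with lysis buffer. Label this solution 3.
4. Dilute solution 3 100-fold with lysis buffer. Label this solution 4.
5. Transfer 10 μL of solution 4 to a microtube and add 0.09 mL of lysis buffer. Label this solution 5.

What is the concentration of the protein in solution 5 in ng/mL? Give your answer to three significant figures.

0.500 ng/mL

Step 1: 10-fold → factor 10
Step 2: 500 μL + 2000 μL = 2500 μL total → factor 2500/500 = 5
Step 3: 200 μL brought to 4 mL → factor 4000/200 = 20
Step 4: 100-fold → factor 100
Step 5: 10 μL + 0.09 mL = 100 μL total → factor 100/10 = 10
Overall dilution factor = 10 × 5 × 20 × 100 × 10 = 1 × 10^6
Final = 0.500 g/L / 1 × 10^6 = 5.000 × 10^-7 g/L = 0.500 ng/mL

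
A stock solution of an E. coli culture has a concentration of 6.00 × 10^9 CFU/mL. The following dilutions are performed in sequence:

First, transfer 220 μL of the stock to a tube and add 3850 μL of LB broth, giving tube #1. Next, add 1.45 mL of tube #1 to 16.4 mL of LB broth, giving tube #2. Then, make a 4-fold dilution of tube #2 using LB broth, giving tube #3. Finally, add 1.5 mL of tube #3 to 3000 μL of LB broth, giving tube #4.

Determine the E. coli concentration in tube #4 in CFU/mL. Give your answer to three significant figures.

2.20 × 10^6 CFU/mL

Step 1: 220 μL + 3850 μL = 4070 μL total → factor 4070/220 = 18.5
Step 2: 1.45 mL + 16.4 mL = 17.85 mL total → factor 17.85/1.45 = 12.31
Step 3: 4-fold → factor 4
Step 4: 1.5 mL + 3000 μL = 4.5 mL total → factor 4.5/1.5 = 3
Overall dilution factor = 18.5 × 12.31 × 4 × 3 = 2732.9
Final = 6.00 × 10^9 CFU/mL / 2732.9 = 2.20 × 10^6 CFU/mL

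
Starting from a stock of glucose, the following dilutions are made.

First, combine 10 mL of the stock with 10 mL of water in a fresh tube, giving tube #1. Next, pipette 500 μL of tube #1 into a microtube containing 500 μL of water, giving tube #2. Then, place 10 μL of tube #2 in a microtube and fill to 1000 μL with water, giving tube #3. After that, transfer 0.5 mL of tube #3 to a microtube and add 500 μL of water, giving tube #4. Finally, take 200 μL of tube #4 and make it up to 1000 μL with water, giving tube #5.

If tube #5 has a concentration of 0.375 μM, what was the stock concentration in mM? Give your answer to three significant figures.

1.50 mM

Step 1: 10 mL + 10 mL = 20 mL total → factor 20/10 = 2
Step 2: 500 μL + 500 μL = 1000 μL total → factor 1000/500 = 2
Step 3: 10 μL brought to 1000 μL → factor 1000/10 = 100
Step 4: 0.5 mL + 500 μL = 1 mL total → factor 1/0.5 = 2
Step 5: 200 μL brought to 1000 μL → factor 1000/200 = 5
Overall dilution factor = 2 × 2 × 100 × 2 × 5 = 4000
Stock = 0.375 μM × 4000 = 1500 μM = 1.50 mM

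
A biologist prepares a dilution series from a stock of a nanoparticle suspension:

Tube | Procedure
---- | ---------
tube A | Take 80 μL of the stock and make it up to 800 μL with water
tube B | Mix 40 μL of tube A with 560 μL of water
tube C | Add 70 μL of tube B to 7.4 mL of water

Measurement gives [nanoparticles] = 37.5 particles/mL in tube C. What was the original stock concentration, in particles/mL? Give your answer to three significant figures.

6.00 × 10^5 particles/mL

Step 1: 80 μL brought to 800 μL → factor 800/80 = 10
Step 2: 40 μL + 560 μL = 600 μL total → factor 600/40 = 15
Step 3: 70 μL + 7.4 mL = 7470 μL total → factor 7470/70 = 106.71
Overall dilution factor = 10 × 15 × 106.71 = 16007
Stock = 37.5 particles/mL × 16007 = 6.00 × 10^5 particles/mL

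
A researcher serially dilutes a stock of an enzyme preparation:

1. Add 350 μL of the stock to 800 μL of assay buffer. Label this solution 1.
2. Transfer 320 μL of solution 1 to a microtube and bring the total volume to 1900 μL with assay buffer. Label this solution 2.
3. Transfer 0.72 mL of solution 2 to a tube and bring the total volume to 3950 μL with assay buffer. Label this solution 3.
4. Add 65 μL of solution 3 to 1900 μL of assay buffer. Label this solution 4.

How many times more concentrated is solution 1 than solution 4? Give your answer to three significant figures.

Step 1: 350 μL + 800 μL = 1150 μL total → factor 1150/350 = 3.2857
Step 2: 320 μL brought to 1900 μL → factor 1900/320 = 5.9375
Step 3: 0.72 mL brought to 3950 μL → factor 3.95/0.72 = 5.4861
Step 4: 65 μL + 1900 μL = 1965 μL total → factor 1965/65 = 30.231
Dilution factor to solution 1 = 3.2857; to solution 4 = 3235.5
[solution 1]/[solution 4] = (factor to solution 4)/(factor to solution 1) = 3235.5/3.2857 = 985

985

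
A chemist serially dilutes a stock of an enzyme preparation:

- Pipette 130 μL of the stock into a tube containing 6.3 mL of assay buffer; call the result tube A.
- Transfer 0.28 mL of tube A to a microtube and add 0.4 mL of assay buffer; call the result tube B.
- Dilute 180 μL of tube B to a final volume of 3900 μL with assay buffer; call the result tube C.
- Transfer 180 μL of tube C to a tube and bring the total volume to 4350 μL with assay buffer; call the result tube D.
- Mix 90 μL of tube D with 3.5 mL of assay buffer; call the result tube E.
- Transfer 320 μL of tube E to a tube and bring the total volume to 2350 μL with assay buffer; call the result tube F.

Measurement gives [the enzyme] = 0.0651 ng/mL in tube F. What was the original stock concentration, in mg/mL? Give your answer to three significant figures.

Step 1: 130 μL + 6.3 mL = 6430 μL total → factor 6430/130 = 49.462
Step 2: 0.28 mL + 0.4 mL = 0.68 mL total → factor 0.68/0.28 = 2.4286
Step 3: 180 μL brought to 3900 μL → factor 3900/180 = 21.667
Step 4: 180 μL brought to 4350 μL → factor 4350/180 = 24.167
Step 5: 90 μL + 3.5 mL = 3590 μL total → factor 3590/90 = 39.889
Step 6: 320 μL brought to 2350 μL → factor 2350/320 = 7.3438
Overall dilution factor = 49.462 × 2.4286 × 21.667 × 24.167 × 39.889 × 7.3438 = 1.8425 × 10^7
Stock = 0.0651 ng/mL × 1.8425 × 10^7 = 1.199 × 10^6 ng/mL = 1.20 mg/mL

1.20 mg/mL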